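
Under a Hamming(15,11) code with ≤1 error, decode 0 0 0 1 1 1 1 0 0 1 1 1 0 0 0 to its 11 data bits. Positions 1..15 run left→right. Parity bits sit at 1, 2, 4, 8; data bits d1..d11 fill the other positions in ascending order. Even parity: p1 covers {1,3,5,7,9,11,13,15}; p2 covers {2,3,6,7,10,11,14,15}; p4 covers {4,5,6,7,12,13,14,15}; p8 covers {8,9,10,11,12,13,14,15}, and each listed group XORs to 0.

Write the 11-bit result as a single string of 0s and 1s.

01110111100

s1 (pos 1,3,5,7,9,11,13,15): 0⊕0⊕1⊕1⊕0⊕1⊕0⊕0 = 1
s2 (pos 2,3,6,7,10,11,14,15): 0⊕0⊕1⊕1⊕1⊕1⊕0⊕0 = 0
s4 (pos 4,5,6,7,12,13,14,15): 1⊕1⊕1⊕1⊕1⊕0⊕0⊕0 = 1
s8 (pos 8,9,10,11,12,13,14,15): 0⊕0⊕1⊕1⊕1⊕0⊕0⊕0 = 1
Syndrome s8…s1 = 1101 → error at position 13.
Flip position 13: 000111100111000 → 000111100111100
Read data bits from positions 3,5,6,7,9,10,11,12,13,14,15: 01110111100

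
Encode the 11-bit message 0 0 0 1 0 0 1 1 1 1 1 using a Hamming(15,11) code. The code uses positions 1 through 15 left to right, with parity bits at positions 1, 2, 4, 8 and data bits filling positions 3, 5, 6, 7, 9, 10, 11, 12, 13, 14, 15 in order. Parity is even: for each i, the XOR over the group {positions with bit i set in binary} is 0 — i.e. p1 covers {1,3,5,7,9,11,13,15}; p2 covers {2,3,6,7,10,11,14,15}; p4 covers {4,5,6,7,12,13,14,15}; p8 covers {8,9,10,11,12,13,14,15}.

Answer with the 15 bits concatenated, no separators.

000100110011111

Place data at non-parity positions: p1 p2 0 p4 0 0 1 p8 0 0 1 1 1 1 1
p1 (pos 1,3,5,7,9,11,13,15): XOR of data positions = 0⊕0⊕1⊕0⊕1⊕1⊕1 = 0
p2 (pos 2,3,6,7,10,11,14,15): XOR of data positions = 0⊕0⊕1⊕0⊕1⊕1⊕1 = 0
p4 (pos 4,5,6,7,12,13,14,15): XOR of data positions = 0⊕0⊕1⊕1⊕1⊕1⊕1 = 1
p8 (pos 8,9,10,11,12,13,14,15): XOR of data positions = 0⊕0⊕1⊕1⊕1⊕1⊕1 = 1
Codeword: 000100110011111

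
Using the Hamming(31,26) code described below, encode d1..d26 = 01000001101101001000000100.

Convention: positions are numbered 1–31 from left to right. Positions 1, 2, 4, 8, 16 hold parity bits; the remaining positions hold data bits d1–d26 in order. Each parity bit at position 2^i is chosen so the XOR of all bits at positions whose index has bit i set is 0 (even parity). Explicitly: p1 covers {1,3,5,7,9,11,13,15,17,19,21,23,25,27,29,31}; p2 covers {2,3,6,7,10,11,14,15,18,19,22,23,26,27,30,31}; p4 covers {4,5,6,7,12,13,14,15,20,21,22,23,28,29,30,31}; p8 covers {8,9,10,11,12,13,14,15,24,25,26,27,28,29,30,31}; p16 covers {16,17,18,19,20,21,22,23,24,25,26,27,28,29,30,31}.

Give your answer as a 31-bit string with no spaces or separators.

Place data at non-parity positions: p1 p2 0 p4 1 0 0 p8 0 0 0 1 1 0 1 p16 1 0 1 0 0 1 0 0 0 0 0 0 1 0 0
p1 (pos 1,3,5,7,9,11,13,15,17,19,21,23,25,27,29,31): XOR of data positions = 0⊕1⊕0⊕0⊕0⊕1⊕1⊕1⊕1⊕0⊕0⊕0⊕0⊕1⊕0 = 0
p2 (pos 2,3,6,7,10,11,14,15,18,19,22,23,26,27,30,31): XOR of data positions = 0⊕0⊕0⊕0⊕0⊕0⊕1⊕0⊕1⊕1⊕0⊕0⊕0⊕0⊕0 = 1
p4 (pos 4,5,6,7,12,13,14,15,20,21,22,23,28,29,30,31): XOR of data positions = 1⊕0⊕0⊕1⊕1⊕0⊕1⊕0⊕0⊕1⊕0⊕0⊕1⊕0⊕0 = 0
p8 (pos 8,9,10,11,12,13,14,15,24,25,26,27,28,29,30,31): XOR of data positions = 0⊕0⊕0⊕1⊕1⊕0⊕1⊕0⊕0⊕0⊕0⊕0⊕1⊕0⊕0 = 0
p16 (pos 16,17,18,19,20,21,22,23,24,25,26,27,28,29,30,31): XOR of data positions = 1⊕0⊕1⊕0⊕0⊕1⊕0⊕0⊕0⊕0⊕0⊕0⊕1⊕0⊕0 = 0
Codeword: 0100100000011010101001000000100

0100100000011010101001000000100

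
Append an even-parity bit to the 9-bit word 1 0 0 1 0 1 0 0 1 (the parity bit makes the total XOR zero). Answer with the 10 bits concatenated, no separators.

XOR of the 9 data bits: 1⊕0⊕0⊕1⊕0⊕1⊕0⊕0⊕1 = 0
Parity bit = 0 (so all 10 bits XOR to 0).

1001010010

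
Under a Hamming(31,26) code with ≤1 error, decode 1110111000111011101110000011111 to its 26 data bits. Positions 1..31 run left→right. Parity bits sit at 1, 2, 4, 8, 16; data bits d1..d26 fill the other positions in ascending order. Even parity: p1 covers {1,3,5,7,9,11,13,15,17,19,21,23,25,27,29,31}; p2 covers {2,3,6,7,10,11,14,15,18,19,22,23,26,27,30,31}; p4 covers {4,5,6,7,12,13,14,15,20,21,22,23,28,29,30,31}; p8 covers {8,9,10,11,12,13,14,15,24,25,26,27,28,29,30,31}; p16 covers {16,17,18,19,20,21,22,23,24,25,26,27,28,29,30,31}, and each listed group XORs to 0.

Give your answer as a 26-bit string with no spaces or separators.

11111011101101110000011111

s1 (pos 1,3,5,7,9,11,13,15,17,19,21,23,25,27,29,31): 1⊕1⊕1⊕1⊕0⊕1⊕1⊕1⊕1⊕1⊕1⊕0⊕0⊕1⊕1⊕1 = 1
s2 (pos 2,3,6,7,10,11,14,15,18,19,22,23,26,27,30,31): 1⊕1⊕1⊕1⊕0⊕1⊕0⊕1⊕0⊕1⊕0⊕0⊕0⊕1⊕1⊕1 = 0
s4 (pos 4,5,6,7,12,13,14,15,20,21,22,23,28,29,30,31): 0⊕1⊕1⊕1⊕1⊕1⊕0⊕1⊕1⊕1⊕0⊕0⊕1⊕1⊕1⊕1 = 0
s8 (pos 8,9,10,11,12,13,14,15,24,25,26,27,28,29,30,31): 0⊕0⊕0⊕1⊕1⊕1⊕0⊕1⊕0⊕0⊕0⊕1⊕1⊕1⊕1⊕1 = 1
s16 (pos 16,17,18,19,20,21,22,23,24,25,26,27,28,29,30,31): 1⊕1⊕0⊕1⊕1⊕1⊕0⊕0⊕0⊕0⊕0⊕1⊕1⊕1⊕1⊕1 = 0
Syndrome s16…s1 = 01001 → error at position 9.
Flip position 9: 1110111000111011101110000011111 → 1110111010111011101110000011111
Read data bits from positions 3,5,6,7,9,10,11,12,13,14,15,17,18,19,20,21,22,23,24,25,26,27,28,29,30,31: 11111011101101110000011111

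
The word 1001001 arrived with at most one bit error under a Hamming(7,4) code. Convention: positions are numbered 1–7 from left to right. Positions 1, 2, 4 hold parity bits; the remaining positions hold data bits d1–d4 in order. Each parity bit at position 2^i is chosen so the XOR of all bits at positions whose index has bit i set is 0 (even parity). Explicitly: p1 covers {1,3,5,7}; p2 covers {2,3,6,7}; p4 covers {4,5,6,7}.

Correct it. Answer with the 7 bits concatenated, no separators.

1101001

s1 (pos 1,3,5,7): 1⊕0⊕0⊕1 = 0
s2 (pos 2,3,6,7): 0⊕0⊕0⊕1 = 1
s4 (pos 4,5,6,7): 1⊕0⊕0⊕1 = 0
Syndrome s4…s1 = 010 → error at position 2.
Flip position 2: 1001001 → 1101001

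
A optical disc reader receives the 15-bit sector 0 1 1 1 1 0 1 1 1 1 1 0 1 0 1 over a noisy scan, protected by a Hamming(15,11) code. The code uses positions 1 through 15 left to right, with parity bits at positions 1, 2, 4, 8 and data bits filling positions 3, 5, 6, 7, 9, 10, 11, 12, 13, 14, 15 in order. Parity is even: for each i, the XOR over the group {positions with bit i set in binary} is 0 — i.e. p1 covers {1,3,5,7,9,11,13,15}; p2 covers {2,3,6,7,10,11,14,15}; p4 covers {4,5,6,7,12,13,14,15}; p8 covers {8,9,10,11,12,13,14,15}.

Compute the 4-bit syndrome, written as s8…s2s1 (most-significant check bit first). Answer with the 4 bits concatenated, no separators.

s1 (pos 1,3,5,7,9,11,13,15): 0⊕1⊕1⊕1⊕1⊕1⊕1⊕1 = 1
s2 (pos 2,3,6,7,10,11,14,15): 1⊕1⊕0⊕1⊕1⊕1⊕0⊕1 = 0
s4 (pos 4,5,6,7,12,13,14,15): 1⊕1⊕0⊕1⊕0⊕1⊕0⊕1 = 1
s8 (pos 8,9,10,11,12,13,14,15): 1⊕1⊕1⊕1⊕0⊕1⊕0⊕1 = 0
Syndrome s8…s1 = 0101 → error at position 5.

0101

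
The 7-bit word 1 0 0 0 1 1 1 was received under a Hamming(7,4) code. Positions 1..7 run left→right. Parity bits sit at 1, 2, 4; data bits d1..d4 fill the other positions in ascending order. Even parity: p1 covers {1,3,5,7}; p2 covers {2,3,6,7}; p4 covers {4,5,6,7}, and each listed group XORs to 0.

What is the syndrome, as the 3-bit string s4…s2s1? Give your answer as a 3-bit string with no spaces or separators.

101

s1 (pos 1,3,5,7): 1⊕0⊕1⊕1 = 1
s2 (pos 2,3,6,7): 0⊕0⊕1⊕1 = 0
s4 (pos 4,5,6,7): 0⊕1⊕1⊕1 = 1
Syndrome s4…s1 = 101 → error at position 5.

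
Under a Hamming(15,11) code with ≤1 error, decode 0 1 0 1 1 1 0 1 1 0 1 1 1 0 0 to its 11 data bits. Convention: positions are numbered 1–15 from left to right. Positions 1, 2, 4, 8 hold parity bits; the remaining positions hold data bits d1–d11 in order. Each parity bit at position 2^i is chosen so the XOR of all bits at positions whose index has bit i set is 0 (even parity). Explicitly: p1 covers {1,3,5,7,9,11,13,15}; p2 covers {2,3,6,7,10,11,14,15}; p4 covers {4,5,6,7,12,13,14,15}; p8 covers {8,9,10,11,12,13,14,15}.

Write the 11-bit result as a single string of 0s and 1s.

01101011110

s1 (pos 1,3,5,7,9,11,13,15): 0⊕0⊕1⊕0⊕1⊕1⊕1⊕0 = 0
s2 (pos 2,3,6,7,10,11,14,15): 1⊕0⊕1⊕0⊕0⊕1⊕0⊕0 = 1
s4 (pos 4,5,6,7,12,13,14,15): 1⊕1⊕1⊕0⊕1⊕1⊕0⊕0 = 1
s8 (pos 8,9,10,11,12,13,14,15): 1⊕1⊕0⊕1⊕1⊕1⊕0⊕0 = 1
Syndrome s8…s1 = 1110 → error at position 14.
Flip position 14: 010111011011100 → 010111011011110
Read data bits from positions 3,5,6,7,9,10,11,12,13,14,15: 01101011110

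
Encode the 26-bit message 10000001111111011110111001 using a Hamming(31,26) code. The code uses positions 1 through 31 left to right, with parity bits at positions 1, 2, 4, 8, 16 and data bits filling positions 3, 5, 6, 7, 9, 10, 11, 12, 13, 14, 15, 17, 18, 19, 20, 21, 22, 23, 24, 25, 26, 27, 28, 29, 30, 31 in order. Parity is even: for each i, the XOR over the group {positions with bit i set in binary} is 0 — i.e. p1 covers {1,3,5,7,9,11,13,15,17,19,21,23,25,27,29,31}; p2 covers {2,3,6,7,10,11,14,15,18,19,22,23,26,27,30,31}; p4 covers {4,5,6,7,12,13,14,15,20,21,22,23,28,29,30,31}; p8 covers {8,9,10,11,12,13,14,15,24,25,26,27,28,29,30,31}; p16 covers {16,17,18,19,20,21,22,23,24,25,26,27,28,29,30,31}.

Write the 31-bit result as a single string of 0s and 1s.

1011000100011111111011110111001

Place data at non-parity positions: p1 p2 1 p4 0 0 0 p8 0 0 0 1 1 1 1 p16 1 1 1 0 1 1 1 1 0 1 1 1 0 0 1
p1 (pos 1,3,5,7,9,11,13,15,17,19,21,23,25,27,29,31): XOR of data positions = 1⊕0⊕0⊕0⊕0⊕1⊕1⊕1⊕1⊕1⊕1⊕0⊕1⊕0⊕1 = 1
p2 (pos 2,3,6,7,10,11,14,15,18,19,22,23,26,27,30,31): XOR of data positions = 1⊕0⊕0⊕0⊕0⊕1⊕1⊕1⊕1⊕1⊕1⊕1⊕1⊕0⊕1 = 0
p4 (pos 4,5,6,7,12,13,14,15,20,21,22,23,28,29,30,31): XOR of data positions = 0⊕0⊕0⊕1⊕1⊕1⊕1⊕0⊕1⊕1⊕1⊕1⊕0⊕0⊕1 = 1
p8 (pos 8,9,10,11,12,13,14,15,24,25,26,27,28,29,30,31): XOR of data positions = 0⊕0⊕0⊕1⊕1⊕1⊕1⊕1⊕0⊕1⊕1⊕1⊕0⊕0⊕1 = 1
p16 (pos 16,17,18,19,20,21,22,23,24,25,26,27,28,29,30,31): XOR of data positions = 1⊕1⊕1⊕0⊕1⊕1⊕1⊕1⊕0⊕1⊕1⊕1⊕0⊕0⊕1 = 1
Codeword: 1011000100011111111011110111001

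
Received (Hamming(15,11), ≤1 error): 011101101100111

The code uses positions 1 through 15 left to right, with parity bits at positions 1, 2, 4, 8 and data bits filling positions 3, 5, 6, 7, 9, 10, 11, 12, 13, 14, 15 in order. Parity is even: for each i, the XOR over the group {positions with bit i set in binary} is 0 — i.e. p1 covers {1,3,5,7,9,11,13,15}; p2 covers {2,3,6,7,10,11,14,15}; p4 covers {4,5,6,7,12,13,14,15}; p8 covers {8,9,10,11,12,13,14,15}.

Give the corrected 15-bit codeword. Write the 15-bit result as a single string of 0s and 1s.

011101101110111

s1 (pos 1,3,5,7,9,11,13,15): 0⊕1⊕0⊕1⊕1⊕0⊕1⊕1 = 1
s2 (pos 2,3,6,7,10,11,14,15): 1⊕1⊕1⊕1⊕1⊕0⊕1⊕1 = 1
s4 (pos 4,5,6,7,12,13,14,15): 1⊕0⊕1⊕1⊕0⊕1⊕1⊕1 = 0
s8 (pos 8,9,10,11,12,13,14,15): 0⊕1⊕1⊕0⊕0⊕1⊕1⊕1 = 1
Syndrome s8…s1 = 1011 → error at position 11.
Flip position 11: 011101101100111 → 011101101110111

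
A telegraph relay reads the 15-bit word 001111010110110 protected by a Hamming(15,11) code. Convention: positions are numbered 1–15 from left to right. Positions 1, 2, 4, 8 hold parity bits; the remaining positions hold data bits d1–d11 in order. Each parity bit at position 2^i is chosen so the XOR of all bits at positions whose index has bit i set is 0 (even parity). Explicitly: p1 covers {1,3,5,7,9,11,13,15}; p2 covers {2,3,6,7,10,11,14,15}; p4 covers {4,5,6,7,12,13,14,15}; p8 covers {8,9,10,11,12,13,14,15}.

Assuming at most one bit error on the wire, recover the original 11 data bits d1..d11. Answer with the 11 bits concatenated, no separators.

11100110100

s1 (pos 1,3,5,7,9,11,13,15): 0⊕1⊕1⊕0⊕0⊕1⊕1⊕0 = 0
s2 (pos 2,3,6,7,10,11,14,15): 0⊕1⊕1⊕0⊕1⊕1⊕1⊕0 = 1
s4 (pos 4,5,6,7,12,13,14,15): 1⊕1⊕1⊕0⊕0⊕1⊕1⊕0 = 1
s8 (pos 8,9,10,11,12,13,14,15): 1⊕0⊕1⊕1⊕0⊕1⊕1⊕0 = 1
Syndrome s8…s1 = 1110 → error at position 14.
Flip position 14: 001111010110110 → 001111010110100
Read data bits from positions 3,5,6,7,9,10,11,12,13,14,15: 11100110100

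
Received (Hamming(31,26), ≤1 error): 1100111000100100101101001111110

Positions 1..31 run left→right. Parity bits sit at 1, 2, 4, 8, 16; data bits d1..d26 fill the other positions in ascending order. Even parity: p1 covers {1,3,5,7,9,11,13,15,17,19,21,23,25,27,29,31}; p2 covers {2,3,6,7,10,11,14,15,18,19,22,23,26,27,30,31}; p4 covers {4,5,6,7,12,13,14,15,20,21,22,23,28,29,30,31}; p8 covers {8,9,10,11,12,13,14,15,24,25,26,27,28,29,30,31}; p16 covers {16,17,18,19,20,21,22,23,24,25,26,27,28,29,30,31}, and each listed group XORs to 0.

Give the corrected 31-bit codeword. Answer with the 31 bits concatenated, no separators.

s1 (pos 1,3,5,7,9,11,13,15,17,19,21,23,25,27,29,31): 1⊕0⊕1⊕1⊕0⊕1⊕0⊕0⊕1⊕1⊕0⊕0⊕1⊕1⊕1⊕0 = 1
s2 (pos 2,3,6,7,10,11,14,15,18,19,22,23,26,27,30,31): 1⊕0⊕1⊕1⊕0⊕1⊕1⊕0⊕0⊕1⊕1⊕0⊕1⊕1⊕1⊕0 = 0
s4 (pos 4,5,6,7,12,13,14,15,20,21,22,23,28,29,30,31): 0⊕1⊕1⊕1⊕0⊕0⊕1⊕0⊕1⊕0⊕1⊕0⊕1⊕1⊕1⊕0 = 1
s8 (pos 8,9,10,11,12,13,14,15,24,25,26,27,28,29,30,31): 0⊕0⊕0⊕1⊕0⊕0⊕1⊕0⊕0⊕1⊕1⊕1⊕1⊕1⊕1⊕0 = 0
s16 (pos 16,17,18,19,20,21,22,23,24,25,26,27,28,29,30,31): 0⊕1⊕0⊕1⊕1⊕0⊕1⊕0⊕0⊕1⊕1⊕1⊕1⊕1⊕1⊕0 = 0
Syndrome s16…s1 = 00101 → error at position 5.
Flip position 5: 1100111000100100101101001111110 → 1100011000100100101101001111110

1100011000100100101101001111110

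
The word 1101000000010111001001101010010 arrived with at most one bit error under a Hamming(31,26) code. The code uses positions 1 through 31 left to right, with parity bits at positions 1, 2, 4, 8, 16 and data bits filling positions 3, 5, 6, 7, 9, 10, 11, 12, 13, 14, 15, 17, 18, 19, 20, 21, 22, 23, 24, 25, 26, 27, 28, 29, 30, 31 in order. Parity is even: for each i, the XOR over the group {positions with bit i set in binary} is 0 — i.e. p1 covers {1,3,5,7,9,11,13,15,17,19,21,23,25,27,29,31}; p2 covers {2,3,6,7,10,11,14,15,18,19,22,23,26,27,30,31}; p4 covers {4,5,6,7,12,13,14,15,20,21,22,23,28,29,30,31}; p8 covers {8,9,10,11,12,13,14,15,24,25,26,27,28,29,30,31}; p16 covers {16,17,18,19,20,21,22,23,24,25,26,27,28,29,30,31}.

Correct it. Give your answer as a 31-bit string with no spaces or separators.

1101000000010111001101101010010

s1 (pos 1,3,5,7,9,11,13,15,17,19,21,23,25,27,29,31): 1⊕0⊕0⊕0⊕0⊕0⊕0⊕1⊕0⊕1⊕0⊕1⊕1⊕1⊕0⊕0 = 0
s2 (pos 2,3,6,7,10,11,14,15,18,19,22,23,26,27,30,31): 1⊕0⊕0⊕0⊕0⊕0⊕1⊕1⊕0⊕1⊕1⊕1⊕0⊕1⊕1⊕0 = 0
s4 (pos 4,5,6,7,12,13,14,15,20,21,22,23,28,29,30,31): 1⊕0⊕0⊕0⊕1⊕0⊕1⊕1⊕0⊕0⊕1⊕1⊕0⊕0⊕1⊕0 = 1
s8 (pos 8,9,10,11,12,13,14,15,24,25,26,27,28,29,30,31): 0⊕0⊕0⊕0⊕1⊕0⊕1⊕1⊕0⊕1⊕0⊕1⊕0⊕0⊕1⊕0 = 0
s16 (pos 16,17,18,19,20,21,22,23,24,25,26,27,28,29,30,31): 1⊕0⊕0⊕1⊕0⊕0⊕1⊕1⊕0⊕1⊕0⊕1⊕0⊕0⊕1⊕0 = 1
Syndrome s16…s1 = 10100 → error at position 20.
Flip position 20: 1101000000010111001001101010010 → 1101000000010111001101101010010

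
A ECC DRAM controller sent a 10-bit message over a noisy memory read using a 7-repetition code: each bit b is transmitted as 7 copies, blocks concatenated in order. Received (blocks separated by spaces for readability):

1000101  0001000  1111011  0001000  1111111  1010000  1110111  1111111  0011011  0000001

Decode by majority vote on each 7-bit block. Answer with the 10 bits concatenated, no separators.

Block 1 (1000101): 3 ones → 0
Block 2 (0001000): 1 one → 0
Block 3 (1111011): 6 ones → 1
Block 4 (0001000): 1 one → 0
Block 5 (1111111): 7 ones → 1
Block 6 (1010000): 2 ones → 0
Block 7 (1110111): 6 ones → 1
Block 8 (1111111): 7 ones → 1
Block 9 (0011011): 4 ones → 1
Block 10 (0000001): 1 one → 0

0010101110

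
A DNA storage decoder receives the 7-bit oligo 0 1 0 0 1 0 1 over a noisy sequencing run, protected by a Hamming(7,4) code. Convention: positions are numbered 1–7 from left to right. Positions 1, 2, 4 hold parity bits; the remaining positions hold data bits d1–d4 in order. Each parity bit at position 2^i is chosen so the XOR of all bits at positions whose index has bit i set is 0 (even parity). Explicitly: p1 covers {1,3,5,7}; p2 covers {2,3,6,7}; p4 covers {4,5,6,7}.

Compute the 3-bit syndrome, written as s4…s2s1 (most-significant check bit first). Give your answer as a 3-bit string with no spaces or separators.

000

s1 (pos 1,3,5,7): 0⊕0⊕1⊕1 = 0
s2 (pos 2,3,6,7): 1⊕0⊕0⊕1 = 0
s4 (pos 4,5,6,7): 0⊕1⊕0⊕1 = 0
Syndrome s4…s1 = 000 → no error.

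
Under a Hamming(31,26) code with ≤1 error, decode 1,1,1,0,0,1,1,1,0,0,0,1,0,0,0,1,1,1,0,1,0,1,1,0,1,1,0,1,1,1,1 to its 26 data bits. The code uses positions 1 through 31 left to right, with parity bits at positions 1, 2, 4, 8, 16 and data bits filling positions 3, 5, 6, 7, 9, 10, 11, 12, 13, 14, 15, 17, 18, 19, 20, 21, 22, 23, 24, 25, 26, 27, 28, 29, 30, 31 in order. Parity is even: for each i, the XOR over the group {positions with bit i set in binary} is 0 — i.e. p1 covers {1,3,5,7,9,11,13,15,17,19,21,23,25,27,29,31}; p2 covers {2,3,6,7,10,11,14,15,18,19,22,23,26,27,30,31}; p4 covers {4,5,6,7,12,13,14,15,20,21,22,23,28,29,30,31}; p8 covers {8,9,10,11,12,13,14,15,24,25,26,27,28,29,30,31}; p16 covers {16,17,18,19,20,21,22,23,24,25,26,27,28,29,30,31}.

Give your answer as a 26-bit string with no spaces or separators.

10110001000110101101101111

s1 (pos 1,3,5,7,9,11,13,15,17,19,21,23,25,27,29,31): 1⊕1⊕0⊕1⊕0⊕0⊕0⊕0⊕1⊕0⊕0⊕1⊕1⊕0⊕1⊕1 = 0
s2 (pos 2,3,6,7,10,11,14,15,18,19,22,23,26,27,30,31): 1⊕1⊕1⊕1⊕0⊕0⊕0⊕0⊕1⊕0⊕1⊕1⊕1⊕0⊕1⊕1 = 0
s4 (pos 4,5,6,7,12,13,14,15,20,21,22,23,28,29,30,31): 0⊕0⊕1⊕1⊕1⊕0⊕0⊕0⊕1⊕0⊕1⊕1⊕1⊕1⊕1⊕1 = 0
s8 (pos 8,9,10,11,12,13,14,15,24,25,26,27,28,29,30,31): 1⊕0⊕0⊕0⊕1⊕0⊕0⊕0⊕0⊕1⊕1⊕0⊕1⊕1⊕1⊕1 = 0
s16 (pos 16,17,18,19,20,21,22,23,24,25,26,27,28,29,30,31): 1⊕1⊕1⊕0⊕1⊕0⊕1⊕1⊕0⊕1⊕1⊕0⊕1⊕1⊕1⊕1 = 0
Syndrome s16…s1 = 00000 → no error.
Read data bits from positions 3,5,6,7,9,10,11,12,13,14,15,17,18,19,20,21,22,23,24,25,26,27,28,29,30,31: 10110001000110101101101111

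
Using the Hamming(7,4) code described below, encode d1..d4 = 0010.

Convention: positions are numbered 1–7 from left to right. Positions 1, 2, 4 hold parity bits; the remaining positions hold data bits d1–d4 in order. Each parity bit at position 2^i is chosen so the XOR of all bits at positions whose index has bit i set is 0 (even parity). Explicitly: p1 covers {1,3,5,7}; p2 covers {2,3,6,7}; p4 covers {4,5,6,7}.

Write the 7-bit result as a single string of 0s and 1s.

0101010

Place data at non-parity positions: p1 p2 0 p4 0 1 0
p1 (pos 1,3,5,7): XOR of data positions = 0⊕0⊕0 = 0
p2 (pos 2,3,6,7): XOR of data positions = 0⊕1⊕0 = 1
p4 (pos 4,5,6,7): XOR of data positions = 0⊕1⊕0 = 1
Codeword: 0101010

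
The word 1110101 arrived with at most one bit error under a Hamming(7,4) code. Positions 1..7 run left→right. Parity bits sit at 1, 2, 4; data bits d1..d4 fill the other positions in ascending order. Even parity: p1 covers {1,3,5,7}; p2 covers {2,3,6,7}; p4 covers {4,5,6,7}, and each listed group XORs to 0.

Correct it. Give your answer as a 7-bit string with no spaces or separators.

1010101

s1 (pos 1,3,5,7): 1⊕1⊕1⊕1 = 0
s2 (pos 2,3,6,7): 1⊕1⊕0⊕1 = 1
s4 (pos 4,5,6,7): 0⊕1⊕0⊕1 = 0
Syndrome s4…s1 = 010 → error at position 2.
Flip position 2: 1110101 → 1010101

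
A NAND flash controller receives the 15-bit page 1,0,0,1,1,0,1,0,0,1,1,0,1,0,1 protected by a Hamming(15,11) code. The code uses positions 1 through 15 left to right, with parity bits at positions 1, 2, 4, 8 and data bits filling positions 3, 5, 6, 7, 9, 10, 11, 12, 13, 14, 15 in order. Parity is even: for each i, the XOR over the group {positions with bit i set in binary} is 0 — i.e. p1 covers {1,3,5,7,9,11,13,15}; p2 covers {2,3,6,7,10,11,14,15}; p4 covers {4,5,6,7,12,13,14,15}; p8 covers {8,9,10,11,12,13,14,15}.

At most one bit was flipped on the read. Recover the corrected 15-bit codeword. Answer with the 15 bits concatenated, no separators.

s1 (pos 1,3,5,7,9,11,13,15): 1⊕0⊕1⊕1⊕0⊕1⊕1⊕1 = 0
s2 (pos 2,3,6,7,10,11,14,15): 0⊕0⊕0⊕1⊕1⊕1⊕0⊕1 = 0
s4 (pos 4,5,6,7,12,13,14,15): 1⊕1⊕0⊕1⊕0⊕1⊕0⊕1 = 1
s8 (pos 8,9,10,11,12,13,14,15): 0⊕0⊕1⊕1⊕0⊕1⊕0⊕1 = 0
Syndrome s8…s1 = 0100 → error at position 4.
Flip position 4: 100110100110101 → 100010100110101

100010100110101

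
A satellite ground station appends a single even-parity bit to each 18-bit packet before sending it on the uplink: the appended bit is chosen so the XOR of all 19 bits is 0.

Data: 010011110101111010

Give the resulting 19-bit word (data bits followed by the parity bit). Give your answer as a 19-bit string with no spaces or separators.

XOR of the 18 data bits: 0⊕1⊕0⊕0⊕1⊕1⊕1⊕1⊕0⊕1⊕0⊕1⊕1⊕1⊕1⊕0⊕1⊕0 = 1
Parity bit = 1 (so all 19 bits XOR to 0).

0100111101011110101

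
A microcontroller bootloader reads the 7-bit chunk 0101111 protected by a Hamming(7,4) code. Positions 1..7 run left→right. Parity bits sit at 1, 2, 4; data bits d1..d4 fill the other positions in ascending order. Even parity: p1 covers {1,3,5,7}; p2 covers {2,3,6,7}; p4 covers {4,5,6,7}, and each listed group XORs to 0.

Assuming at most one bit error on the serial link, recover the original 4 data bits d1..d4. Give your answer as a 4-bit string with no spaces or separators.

0111

s1 (pos 1,3,5,7): 0⊕0⊕1⊕1 = 0
s2 (pos 2,3,6,7): 1⊕0⊕1⊕1 = 1
s4 (pos 4,5,6,7): 1⊕1⊕1⊕1 = 0
Syndrome s4…s1 = 010 → error at position 2.
Flip position 2: 0101111 → 0001111
Read data bits from positions 3,5,6,7: 0111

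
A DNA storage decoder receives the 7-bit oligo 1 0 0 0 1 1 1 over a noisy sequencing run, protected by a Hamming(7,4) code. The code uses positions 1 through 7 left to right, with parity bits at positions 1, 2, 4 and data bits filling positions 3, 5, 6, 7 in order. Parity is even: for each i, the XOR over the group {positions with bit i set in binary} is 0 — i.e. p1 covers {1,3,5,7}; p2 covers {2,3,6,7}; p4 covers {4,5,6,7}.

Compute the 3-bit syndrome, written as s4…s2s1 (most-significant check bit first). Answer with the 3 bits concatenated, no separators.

s1 (pos 1,3,5,7): 1⊕0⊕1⊕1 = 1
s2 (pos 2,3,6,7): 0⊕0⊕1⊕1 = 0
s4 (pos 4,5,6,7): 0⊕1⊕1⊕1 = 1
Syndrome s4…s1 = 101 → error at position 5.

101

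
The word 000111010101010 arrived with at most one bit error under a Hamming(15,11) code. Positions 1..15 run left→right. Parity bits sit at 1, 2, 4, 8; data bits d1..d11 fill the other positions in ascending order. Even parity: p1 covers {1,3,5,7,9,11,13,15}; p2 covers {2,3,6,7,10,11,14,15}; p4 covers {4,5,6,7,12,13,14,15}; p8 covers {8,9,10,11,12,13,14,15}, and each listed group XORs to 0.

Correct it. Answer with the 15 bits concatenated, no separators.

s1 (pos 1,3,5,7,9,11,13,15): 0⊕0⊕1⊕0⊕0⊕0⊕0⊕0 = 1
s2 (pos 2,3,6,7,10,11,14,15): 0⊕0⊕1⊕0⊕1⊕0⊕1⊕0 = 1
s4 (pos 4,5,6,7,12,13,14,15): 1⊕1⊕1⊕0⊕1⊕0⊕1⊕0 = 1
s8 (pos 8,9,10,11,12,13,14,15): 1⊕0⊕1⊕0⊕1⊕0⊕1⊕0 = 0
Syndrome s8…s1 = 0111 → error at position 7.
Flip position 7: 000111010101010 → 000111110101010

000111110101010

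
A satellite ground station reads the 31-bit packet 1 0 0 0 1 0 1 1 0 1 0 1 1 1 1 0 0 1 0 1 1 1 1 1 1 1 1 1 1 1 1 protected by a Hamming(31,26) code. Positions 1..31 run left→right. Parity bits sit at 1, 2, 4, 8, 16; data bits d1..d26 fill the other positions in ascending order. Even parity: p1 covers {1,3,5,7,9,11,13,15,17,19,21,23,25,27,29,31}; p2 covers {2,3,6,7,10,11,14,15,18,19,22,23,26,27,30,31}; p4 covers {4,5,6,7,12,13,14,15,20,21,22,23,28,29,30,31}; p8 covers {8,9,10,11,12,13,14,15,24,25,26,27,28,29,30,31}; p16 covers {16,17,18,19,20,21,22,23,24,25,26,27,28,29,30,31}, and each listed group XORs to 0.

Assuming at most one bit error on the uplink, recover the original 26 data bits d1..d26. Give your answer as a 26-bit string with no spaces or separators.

s1 (pos 1,3,5,7,9,11,13,15,17,19,21,23,25,27,29,31): 1⊕0⊕1⊕1⊕0⊕0⊕1⊕1⊕0⊕0⊕1⊕1⊕1⊕1⊕1⊕1 = 1
s2 (pos 2,3,6,7,10,11,14,15,18,19,22,23,26,27,30,31): 0⊕0⊕0⊕1⊕1⊕0⊕1⊕1⊕1⊕0⊕1⊕1⊕1⊕1⊕1⊕1 = 1
s4 (pos 4,5,6,7,12,13,14,15,20,21,22,23,28,29,30,31): 0⊕1⊕0⊕1⊕1⊕1⊕1⊕1⊕1⊕1⊕1⊕1⊕1⊕1⊕1⊕1 = 0
s8 (pos 8,9,10,11,12,13,14,15,24,25,26,27,28,29,30,31): 1⊕0⊕1⊕0⊕1⊕1⊕1⊕1⊕1⊕1⊕1⊕1⊕1⊕1⊕1⊕1 = 0
s16 (pos 16,17,18,19,20,21,22,23,24,25,26,27,28,29,30,31): 0⊕0⊕1⊕0⊕1⊕1⊕1⊕1⊕1⊕1⊕1⊕1⊕1⊕1⊕1⊕1 = 1
Syndrome s16…s1 = 10011 → error at position 19.
Flip position 19: 1000101101011110010111111111111 → 1000101101011110011111111111111
Read data bits from positions 3,5,6,7,9,10,11,12,13,14,15,17,18,19,20,21,22,23,24,25,26,27,28,29,30,31: 01010101111011111111111111

01010101111011111111111111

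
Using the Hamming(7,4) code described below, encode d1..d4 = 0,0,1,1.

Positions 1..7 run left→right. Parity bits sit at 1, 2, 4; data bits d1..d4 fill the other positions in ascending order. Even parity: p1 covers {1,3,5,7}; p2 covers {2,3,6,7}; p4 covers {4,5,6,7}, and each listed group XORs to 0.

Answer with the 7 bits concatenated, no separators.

Place data at non-parity positions: p1 p2 0 p4 0 1 1
p1 (pos 1,3,5,7): XOR of data positions = 0⊕0⊕1 = 1
p2 (pos 2,3,6,7): XOR of data positions = 0⊕1⊕1 = 0
p4 (pos 4,5,6,7): XOR of data positions = 0⊕1⊕1 = 0
Codeword: 1000011

1000011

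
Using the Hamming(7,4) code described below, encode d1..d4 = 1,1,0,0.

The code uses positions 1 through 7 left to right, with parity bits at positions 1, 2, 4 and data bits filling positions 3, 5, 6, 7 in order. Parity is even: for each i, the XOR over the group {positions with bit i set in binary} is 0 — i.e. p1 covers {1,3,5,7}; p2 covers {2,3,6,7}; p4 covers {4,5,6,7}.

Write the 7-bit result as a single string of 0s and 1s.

Place data at non-parity positions: p1 p2 1 p4 1 0 0
p1 (pos 1,3,5,7): XOR of data positions = 1⊕1⊕0 = 0
p2 (pos 2,3,6,7): XOR of data positions = 1⊕0⊕0 = 1
p4 (pos 4,5,6,7): XOR of data positions = 1⊕0⊕0 = 1
Codeword: 0111100

0111100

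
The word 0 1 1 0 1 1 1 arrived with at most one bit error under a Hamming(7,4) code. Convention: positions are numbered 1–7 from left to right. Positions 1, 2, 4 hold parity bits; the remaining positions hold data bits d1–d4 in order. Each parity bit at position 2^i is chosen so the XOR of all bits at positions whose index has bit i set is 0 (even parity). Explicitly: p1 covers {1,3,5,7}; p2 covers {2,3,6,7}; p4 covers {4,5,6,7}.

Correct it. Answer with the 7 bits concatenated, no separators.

s1 (pos 1,3,5,7): 0⊕1⊕1⊕1 = 1
s2 (pos 2,3,6,7): 1⊕1⊕1⊕1 = 0
s4 (pos 4,5,6,7): 0⊕1⊕1⊕1 = 1
Syndrome s4…s1 = 101 → error at position 5.
Flip position 5: 0110111 → 0110011

0110011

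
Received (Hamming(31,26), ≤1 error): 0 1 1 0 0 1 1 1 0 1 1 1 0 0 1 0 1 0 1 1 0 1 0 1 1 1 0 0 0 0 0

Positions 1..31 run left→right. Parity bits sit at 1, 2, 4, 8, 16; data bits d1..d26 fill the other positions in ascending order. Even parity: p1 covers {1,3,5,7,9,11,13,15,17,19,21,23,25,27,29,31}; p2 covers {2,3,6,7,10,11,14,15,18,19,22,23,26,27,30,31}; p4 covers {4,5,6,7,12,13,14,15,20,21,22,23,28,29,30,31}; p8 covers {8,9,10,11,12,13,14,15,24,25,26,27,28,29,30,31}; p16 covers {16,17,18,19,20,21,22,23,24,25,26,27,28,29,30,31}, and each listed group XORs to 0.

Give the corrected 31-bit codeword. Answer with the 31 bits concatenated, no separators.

s1 (pos 1,3,5,7,9,11,13,15,17,19,21,23,25,27,29,31): 0⊕1⊕0⊕1⊕0⊕1⊕0⊕1⊕1⊕1⊕0⊕0⊕1⊕0⊕0⊕0 = 1
s2 (pos 2,3,6,7,10,11,14,15,18,19,22,23,26,27,30,31): 1⊕1⊕1⊕1⊕1⊕1⊕0⊕1⊕0⊕1⊕1⊕0⊕1⊕0⊕0⊕0 = 0
s4 (pos 4,5,6,7,12,13,14,15,20,21,22,23,28,29,30,31): 0⊕0⊕1⊕1⊕1⊕0⊕0⊕1⊕1⊕0⊕1⊕0⊕0⊕0⊕0⊕0 = 0
s8 (pos 8,9,10,11,12,13,14,15,24,25,26,27,28,29,30,31): 1⊕0⊕1⊕1⊕1⊕0⊕0⊕1⊕1⊕1⊕1⊕0⊕0⊕0⊕0⊕0 = 0
s16 (pos 16,17,18,19,20,21,22,23,24,25,26,27,28,29,30,31): 0⊕1⊕0⊕1⊕1⊕0⊕1⊕0⊕1⊕1⊕1⊕0⊕0⊕0⊕0⊕0 = 1
Syndrome s16…s1 = 10001 → error at position 17.
Flip position 17: 0110011101110010101101011100000 → 0110011101110010001101011100000

0110011101110010001101011100000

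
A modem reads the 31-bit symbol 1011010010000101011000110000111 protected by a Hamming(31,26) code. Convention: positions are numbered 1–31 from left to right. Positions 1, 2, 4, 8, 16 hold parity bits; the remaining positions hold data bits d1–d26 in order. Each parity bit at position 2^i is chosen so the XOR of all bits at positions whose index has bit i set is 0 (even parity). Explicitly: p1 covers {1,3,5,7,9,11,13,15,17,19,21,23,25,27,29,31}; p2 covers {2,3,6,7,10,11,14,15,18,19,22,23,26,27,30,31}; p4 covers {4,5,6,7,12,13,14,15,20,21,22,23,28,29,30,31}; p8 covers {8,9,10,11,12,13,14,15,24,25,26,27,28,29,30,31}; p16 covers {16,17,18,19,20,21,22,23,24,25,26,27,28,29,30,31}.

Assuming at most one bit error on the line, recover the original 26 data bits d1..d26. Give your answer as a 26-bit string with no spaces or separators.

s1 (pos 1,3,5,7,9,11,13,15,17,19,21,23,25,27,29,31): 1⊕1⊕0⊕0⊕1⊕0⊕0⊕0⊕0⊕1⊕0⊕1⊕0⊕0⊕1⊕1 = 1
s2 (pos 2,3,6,7,10,11,14,15,18,19,22,23,26,27,30,31): 0⊕1⊕1⊕0⊕0⊕0⊕1⊕0⊕1⊕1⊕0⊕1⊕0⊕0⊕1⊕1 = 0
s4 (pos 4,5,6,7,12,13,14,15,20,21,22,23,28,29,30,31): 1⊕0⊕1⊕0⊕0⊕0⊕1⊕0⊕0⊕0⊕0⊕1⊕0⊕1⊕1⊕1 = 1
s8 (pos 8,9,10,11,12,13,14,15,24,25,26,27,28,29,30,31): 0⊕1⊕0⊕0⊕0⊕0⊕1⊕0⊕1⊕0⊕0⊕0⊕0⊕1⊕1⊕1 = 0
s16 (pos 16,17,18,19,20,21,22,23,24,25,26,27,28,29,30,31): 1⊕0⊕1⊕1⊕0⊕0⊕0⊕1⊕1⊕0⊕0⊕0⊕0⊕1⊕1⊕1 = 0
Syndrome s16…s1 = 00101 → error at position 5.
Flip position 5: 1011010010000101011000110000111 → 1011110010000101011000110000111
Read data bits from positions 3,5,6,7,9,10,11,12,13,14,15,17,18,19,20,21,22,23,24,25,26,27,28,29,30,31: 11101000010011000110000111

11101000010011000110000111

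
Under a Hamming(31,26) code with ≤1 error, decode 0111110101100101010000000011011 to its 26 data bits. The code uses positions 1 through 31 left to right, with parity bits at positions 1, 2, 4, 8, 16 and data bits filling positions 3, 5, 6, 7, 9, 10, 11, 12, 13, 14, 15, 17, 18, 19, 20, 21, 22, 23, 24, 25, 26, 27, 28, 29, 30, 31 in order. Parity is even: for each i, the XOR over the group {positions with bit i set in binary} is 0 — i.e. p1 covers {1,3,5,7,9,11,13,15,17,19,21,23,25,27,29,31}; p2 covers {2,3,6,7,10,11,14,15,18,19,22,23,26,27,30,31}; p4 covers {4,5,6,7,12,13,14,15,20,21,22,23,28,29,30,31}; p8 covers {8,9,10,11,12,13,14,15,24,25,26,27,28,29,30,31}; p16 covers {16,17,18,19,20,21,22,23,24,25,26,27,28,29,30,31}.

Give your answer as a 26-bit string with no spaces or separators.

s1 (pos 1,3,5,7,9,11,13,15,17,19,21,23,25,27,29,31): 0⊕1⊕1⊕0⊕0⊕1⊕0⊕0⊕0⊕0⊕0⊕0⊕0⊕1⊕0⊕1 = 1
s2 (pos 2,3,6,7,10,11,14,15,18,19,22,23,26,27,30,31): 1⊕1⊕1⊕0⊕1⊕1⊕1⊕0⊕1⊕0⊕0⊕0⊕0⊕1⊕1⊕1 = 0
s4 (pos 4,5,6,7,12,13,14,15,20,21,22,23,28,29,30,31): 1⊕1⊕1⊕0⊕0⊕0⊕1⊕0⊕0⊕0⊕0⊕0⊕1⊕0⊕1⊕1 = 1
s8 (pos 8,9,10,11,12,13,14,15,24,25,26,27,28,29,30,31): 1⊕0⊕1⊕1⊕0⊕0⊕1⊕0⊕0⊕0⊕0⊕1⊕1⊕0⊕1⊕1 = 0
s16 (pos 16,17,18,19,20,21,22,23,24,25,26,27,28,29,30,31): 1⊕0⊕1⊕0⊕0⊕0⊕0⊕0⊕0⊕0⊕0⊕1⊕1⊕0⊕1⊕1 = 0
Syndrome s16…s1 = 00101 → error at position 5.
Flip position 5: 0111110101100101010000000011011 → 0111010101100101010000000011011
Read data bits from positions 3,5,6,7,9,10,11,12,13,14,15,17,18,19,20,21,22,23,24,25,26,27,28,29,30,31: 10100110010010000000011011

10100110010010000000011011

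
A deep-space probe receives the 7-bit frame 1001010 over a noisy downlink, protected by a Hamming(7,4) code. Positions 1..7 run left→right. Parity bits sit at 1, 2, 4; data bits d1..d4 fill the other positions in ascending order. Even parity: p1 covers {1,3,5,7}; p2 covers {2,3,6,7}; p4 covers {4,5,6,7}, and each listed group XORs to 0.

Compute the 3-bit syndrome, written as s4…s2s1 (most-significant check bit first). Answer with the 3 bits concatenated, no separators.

s1 (pos 1,3,5,7): 1⊕0⊕0⊕0 = 1
s2 (pos 2,3,6,7): 0⊕0⊕1⊕0 = 1
s4 (pos 4,5,6,7): 1⊕0⊕1⊕0 = 0
Syndrome s4…s1 = 011 → error at position 3.

011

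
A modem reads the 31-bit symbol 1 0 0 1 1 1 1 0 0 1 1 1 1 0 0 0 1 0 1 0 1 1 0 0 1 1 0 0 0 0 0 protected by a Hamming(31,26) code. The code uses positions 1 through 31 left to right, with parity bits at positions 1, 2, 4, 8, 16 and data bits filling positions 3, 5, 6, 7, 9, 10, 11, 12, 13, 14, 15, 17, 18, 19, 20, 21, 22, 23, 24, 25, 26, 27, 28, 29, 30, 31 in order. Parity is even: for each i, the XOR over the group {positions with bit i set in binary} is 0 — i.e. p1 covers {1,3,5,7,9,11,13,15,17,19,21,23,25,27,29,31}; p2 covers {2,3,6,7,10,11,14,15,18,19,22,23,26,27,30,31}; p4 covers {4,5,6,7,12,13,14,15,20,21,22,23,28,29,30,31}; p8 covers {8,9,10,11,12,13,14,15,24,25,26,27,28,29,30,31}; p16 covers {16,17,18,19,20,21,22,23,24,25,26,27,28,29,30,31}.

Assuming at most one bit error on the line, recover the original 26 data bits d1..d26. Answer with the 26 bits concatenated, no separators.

11110111100101011001100000

s1 (pos 1,3,5,7,9,11,13,15,17,19,21,23,25,27,29,31): 1⊕0⊕1⊕1⊕0⊕1⊕1⊕0⊕1⊕1⊕1⊕0⊕1⊕0⊕0⊕0 = 1
s2 (pos 2,3,6,7,10,11,14,15,18,19,22,23,26,27,30,31): 0⊕0⊕1⊕1⊕1⊕1⊕0⊕0⊕0⊕1⊕1⊕0⊕1⊕0⊕0⊕0 = 1
s4 (pos 4,5,6,7,12,13,14,15,20,21,22,23,28,29,30,31): 1⊕1⊕1⊕1⊕1⊕1⊕0⊕0⊕0⊕1⊕1⊕0⊕0⊕0⊕0⊕0 = 0
s8 (pos 8,9,10,11,12,13,14,15,24,25,26,27,28,29,30,31): 0⊕0⊕1⊕1⊕1⊕1⊕0⊕0⊕0⊕1⊕1⊕0⊕0⊕0⊕0⊕0 = 0
s16 (pos 16,17,18,19,20,21,22,23,24,25,26,27,28,29,30,31): 0⊕1⊕0⊕1⊕0⊕1⊕1⊕0⊕0⊕1⊕1⊕0⊕0⊕0⊕0⊕0 = 0
Syndrome s16…s1 = 00011 → error at position 3.
Flip position 3: 1001111001111000101011001100000 → 1011111001111000101011001100000
Read data bits from positions 3,5,6,7,9,10,11,12,13,14,15,17,18,19,20,21,22,23,24,25,26,27,28,29,30,31: 11110111100101011001100000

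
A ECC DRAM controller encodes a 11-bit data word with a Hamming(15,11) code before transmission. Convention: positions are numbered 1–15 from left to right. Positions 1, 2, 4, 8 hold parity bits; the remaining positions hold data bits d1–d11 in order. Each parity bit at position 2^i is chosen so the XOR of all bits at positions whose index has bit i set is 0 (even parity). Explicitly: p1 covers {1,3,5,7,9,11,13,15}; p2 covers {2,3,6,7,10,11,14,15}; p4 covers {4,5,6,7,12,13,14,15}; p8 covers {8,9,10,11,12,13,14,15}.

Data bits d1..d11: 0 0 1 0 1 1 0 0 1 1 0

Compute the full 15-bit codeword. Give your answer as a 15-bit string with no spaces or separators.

010101001100110

Place data at non-parity positions: p1 p2 0 p4 0 1 0 p8 1 1 0 0 1 1 0
p1 (pos 1,3,5,7,9,11,13,15): XOR of data positions = 0⊕0⊕0⊕1⊕0⊕1⊕0 = 0
p2 (pos 2,3,6,7,10,11,14,15): XOR of data positions = 0⊕1⊕0⊕1⊕0⊕1⊕0 = 1
p4 (pos 4,5,6,7,12,13,14,15): XOR of data positions = 0⊕1⊕0⊕0⊕1⊕1⊕0 = 1
p8 (pos 8,9,10,11,12,13,14,15): XOR of data positions = 1⊕1⊕0⊕0⊕1⊕1⊕0 = 0
Codeword: 010101001100110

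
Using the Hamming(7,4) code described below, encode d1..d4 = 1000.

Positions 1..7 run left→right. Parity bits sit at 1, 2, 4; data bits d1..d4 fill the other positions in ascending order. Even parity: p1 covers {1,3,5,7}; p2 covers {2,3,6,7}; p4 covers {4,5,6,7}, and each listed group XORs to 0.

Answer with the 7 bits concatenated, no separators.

1110000

Place data at non-parity positions: p1 p2 1 p4 0 0 0
p1 (pos 1,3,5,7): XOR of data positions = 1⊕0⊕0 = 1
p2 (pos 2,3,6,7): XOR of data positions = 1⊕0⊕0 = 1
p4 (pos 4,5,6,7): XOR of data positions = 0⊕0⊕0 = 0
Codeword: 1110000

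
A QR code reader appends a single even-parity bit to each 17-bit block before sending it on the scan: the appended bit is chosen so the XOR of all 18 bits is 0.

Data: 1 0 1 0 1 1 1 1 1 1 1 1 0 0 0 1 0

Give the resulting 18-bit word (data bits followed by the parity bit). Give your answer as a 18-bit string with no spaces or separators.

101011111111000101

XOR of the 17 data bits: 1⊕0⊕1⊕0⊕1⊕1⊕1⊕1⊕1⊕1⊕1⊕1⊕0⊕0⊕0⊕1⊕0 = 1
Parity bit = 1 (so all 18 bits XOR to 0).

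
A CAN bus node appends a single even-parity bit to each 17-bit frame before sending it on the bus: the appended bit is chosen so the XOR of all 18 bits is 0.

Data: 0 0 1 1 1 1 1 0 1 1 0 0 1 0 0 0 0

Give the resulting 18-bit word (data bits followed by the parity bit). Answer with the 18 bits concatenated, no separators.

XOR of the 17 data bits: 0⊕0⊕1⊕1⊕1⊕1⊕1⊕0⊕1⊕1⊕0⊕0⊕1⊕0⊕0⊕0⊕0 = 0
Parity bit = 0 (so all 18 bits XOR to 0).

001111101100100000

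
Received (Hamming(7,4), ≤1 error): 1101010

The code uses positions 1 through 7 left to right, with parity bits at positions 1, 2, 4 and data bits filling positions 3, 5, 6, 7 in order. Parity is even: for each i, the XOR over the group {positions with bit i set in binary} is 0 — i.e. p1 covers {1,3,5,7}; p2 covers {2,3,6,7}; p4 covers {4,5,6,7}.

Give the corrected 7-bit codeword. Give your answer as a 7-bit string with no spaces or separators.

s1 (pos 1,3,5,7): 1⊕0⊕0⊕0 = 1
s2 (pos 2,3,6,7): 1⊕0⊕1⊕0 = 0
s4 (pos 4,5,6,7): 1⊕0⊕1⊕0 = 0
Syndrome s4…s1 = 001 → error at position 1.
Flip position 1: 1101010 → 0101010

0101010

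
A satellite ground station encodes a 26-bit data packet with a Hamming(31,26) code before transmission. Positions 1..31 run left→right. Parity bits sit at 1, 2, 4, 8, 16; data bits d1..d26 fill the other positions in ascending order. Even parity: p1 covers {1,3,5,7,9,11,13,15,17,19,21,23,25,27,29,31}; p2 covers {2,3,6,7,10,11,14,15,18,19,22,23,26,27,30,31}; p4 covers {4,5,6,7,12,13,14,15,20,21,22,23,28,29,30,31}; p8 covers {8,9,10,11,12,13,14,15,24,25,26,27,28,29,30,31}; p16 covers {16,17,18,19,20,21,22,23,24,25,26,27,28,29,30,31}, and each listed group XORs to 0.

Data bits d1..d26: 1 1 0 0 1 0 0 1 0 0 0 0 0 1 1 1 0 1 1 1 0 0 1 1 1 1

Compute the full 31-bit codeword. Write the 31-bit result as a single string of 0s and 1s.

1111100010010000001110111001111

Place data at non-parity positions: p1 p2 1 p4 1 0 0 p8 1 0 0 1 0 0 0 p16 0 0 1 1 1 0 1 1 1 0 0 1 1 1 1
p1 (pos 1,3,5,7,9,11,13,15,17,19,21,23,25,27,29,31): XOR of data positions = 1⊕1⊕0⊕1⊕0⊕0⊕0⊕0⊕1⊕1⊕1⊕1⊕0⊕1⊕1 = 1
p2 (pos 2,3,6,7,10,11,14,15,18,19,22,23,26,27,30,31): XOR of data positions = 1⊕0⊕0⊕0⊕0⊕0⊕0⊕0⊕1⊕0⊕1⊕0⊕0⊕1⊕1 = 1
p4 (pos 4,5,6,7,12,13,14,15,20,21,22,23,28,29,30,31): XOR of data positions = 1⊕0⊕0⊕1⊕0⊕0⊕0⊕1⊕1⊕0⊕1⊕1⊕1⊕1⊕1 = 1
p8 (pos 8,9,10,11,12,13,14,15,24,25,26,27,28,29,30,31): XOR of data positions = 1⊕0⊕0⊕1⊕0⊕0⊕0⊕1⊕1⊕0⊕0⊕1⊕1⊕1⊕1 = 0
p16 (pos 16,17,18,19,20,21,22,23,24,25,26,27,28,29,30,31): XOR of data positions = 0⊕0⊕1⊕1⊕1⊕0⊕1⊕1⊕1⊕0⊕0⊕1⊕1⊕1⊕1 = 0
Codeword: 1111100010010000001110111001111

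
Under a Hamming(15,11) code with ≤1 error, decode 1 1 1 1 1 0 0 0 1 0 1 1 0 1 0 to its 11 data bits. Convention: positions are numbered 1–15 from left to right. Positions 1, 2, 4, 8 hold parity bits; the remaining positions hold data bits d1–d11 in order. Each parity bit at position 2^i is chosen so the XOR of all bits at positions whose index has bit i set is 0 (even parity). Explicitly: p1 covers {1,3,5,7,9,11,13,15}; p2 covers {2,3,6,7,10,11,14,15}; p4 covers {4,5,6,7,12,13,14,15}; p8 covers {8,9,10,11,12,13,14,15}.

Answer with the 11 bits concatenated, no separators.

s1 (pos 1,3,5,7,9,11,13,15): 1⊕1⊕1⊕0⊕1⊕1⊕0⊕0 = 1
s2 (pos 2,3,6,7,10,11,14,15): 1⊕1⊕0⊕0⊕0⊕1⊕1⊕0 = 0
s4 (pos 4,5,6,7,12,13,14,15): 1⊕1⊕0⊕0⊕1⊕0⊕1⊕0 = 0
s8 (pos 8,9,10,11,12,13,14,15): 0⊕1⊕0⊕1⊕1⊕0⊕1⊕0 = 0
Syndrome s8…s1 = 0001 → error at position 1.
Flip position 1: 111110001011010 → 011110001011010
Read data bits from positions 3,5,6,7,9,10,11,12,13,14,15: 11001011010

11001011010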